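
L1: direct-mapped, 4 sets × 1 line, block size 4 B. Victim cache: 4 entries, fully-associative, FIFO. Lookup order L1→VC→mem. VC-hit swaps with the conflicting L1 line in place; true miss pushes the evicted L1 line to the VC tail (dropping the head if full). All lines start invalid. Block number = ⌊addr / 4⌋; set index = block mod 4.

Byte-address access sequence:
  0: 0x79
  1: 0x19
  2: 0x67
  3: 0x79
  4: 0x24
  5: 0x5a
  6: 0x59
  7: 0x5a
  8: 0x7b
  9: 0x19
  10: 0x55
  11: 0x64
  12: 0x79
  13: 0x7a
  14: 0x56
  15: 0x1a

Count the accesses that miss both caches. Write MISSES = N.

  [0] addr=0x79 blk=30 s=2: MISS | VC []
  [1] addr=0x19 blk=6 s=2: MISS | VC [30]
  [2] addr=0x67 blk=25 s=1: MISS | VC [30]
  [3] addr=0x79 blk=30 s=2: VC-HIT | VC [6]
  [4] addr=0x24 blk=9 s=1: MISS | VC [6, 25]
  [5] addr=0x5a blk=22 s=2: MISS | VC [6, 25, 30]
  [6] addr=0x59 blk=22 s=2: L1-HIT | VC [6, 25, 30]
  [7] addr=0x5a blk=22 s=2: L1-HIT | VC [6, 25, 30]
  [8] addr=0x7b blk=30 s=2: VC-HIT | VC [6, 25, 22]
  [9] addr=0x19 blk=6 s=2: VC-HIT | VC [30, 25, 22]
  [10] addr=0x55 blk=21 s=1: MISS | VC [30, 25, 22, 9]
  [11] addr=0x64 blk=25 s=1: VC-HIT | VC [30, 21, 22, 9]
  [12] addr=0x79 blk=30 s=2: VC-HIT | VC [6, 21, 22, 9]
  [13] addr=0x7a blk=30 s=2: L1-HIT | VC [6, 21, 22, 9]
  [14] addr=0x56 blk=21 s=1: VC-HIT | VC [6, 25, 22, 9]
  [15] addr=0x1a blk=6 s=2: VC-HIT | VC [30, 25, 22, 9]

MISSES = 6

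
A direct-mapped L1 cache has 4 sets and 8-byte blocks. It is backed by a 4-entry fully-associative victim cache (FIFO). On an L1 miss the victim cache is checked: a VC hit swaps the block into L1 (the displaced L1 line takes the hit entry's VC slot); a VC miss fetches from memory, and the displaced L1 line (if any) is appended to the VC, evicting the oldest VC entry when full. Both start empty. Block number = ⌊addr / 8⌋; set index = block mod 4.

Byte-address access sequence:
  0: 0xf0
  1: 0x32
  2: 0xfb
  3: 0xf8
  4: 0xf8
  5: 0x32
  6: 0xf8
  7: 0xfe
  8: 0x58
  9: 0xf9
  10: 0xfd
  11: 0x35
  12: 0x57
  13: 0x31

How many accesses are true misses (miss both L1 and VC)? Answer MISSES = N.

0: 0xf0 (blk 30, set 2) → MISS  vc=[]
1: 0x32 (blk 6, set 2) → MISS  vc=[30]
2: 0xfb (blk 31, set 3) → MISS  vc=[30]
3: 0xf8 (blk 31, set 3) → L1-HIT  vc=[30]
4: 0xf8 (blk 31, set 3) → L1-HIT  vc=[30]
5: 0x32 (blk 6, set 2) → L1-HIT  vc=[30]
6: 0xf8 (blk 31, set 3) → L1-HIT  vc=[30]
7: 0xfe (blk 31, set 3) → L1-HIT  vc=[30]
8: 0x58 (blk 11, set 3) → MISS  vc=[30, 31]
9: 0xf9 (blk 31, set 3) → VC-HIT  vc=[30, 11]
10: 0xfd (blk 31, set 3) → L1-HIT  vc=[30, 11]
11: 0x35 (blk 6, set 2) → L1-HIT  vc=[30, 11]
12: 0x57 (blk 10, set 2) → MISS  vc=[30, 11, 6]
13: 0x31 (blk 6, set 2) → VC-HIT  vc=[30, 11, 10]

MISSES = 5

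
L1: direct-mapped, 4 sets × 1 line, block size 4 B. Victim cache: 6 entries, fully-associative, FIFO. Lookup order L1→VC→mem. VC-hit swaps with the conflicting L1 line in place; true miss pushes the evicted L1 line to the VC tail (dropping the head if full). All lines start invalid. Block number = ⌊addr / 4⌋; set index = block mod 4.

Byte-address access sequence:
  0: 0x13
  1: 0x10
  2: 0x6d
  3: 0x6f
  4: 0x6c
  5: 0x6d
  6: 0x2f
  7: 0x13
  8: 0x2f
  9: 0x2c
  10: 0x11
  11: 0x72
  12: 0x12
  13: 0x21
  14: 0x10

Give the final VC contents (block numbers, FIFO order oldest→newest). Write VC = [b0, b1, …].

VC = [27, 28, 8]

  [0] addr=0x13 blk=4 s=0: MISS | VC []
  [1] addr=0x10 blk=4 s=0: L1-HIT | VC []
  [2] addr=0x6d blk=27 s=3: MISS | VC []
  [3] addr=0x6f blk=27 s=3: L1-HIT | VC []
  [4] addr=0x6c blk=27 s=3: L1-HIT | VC []
  [5] addr=0x6d blk=27 s=3: L1-HIT | VC []
  [6] addr=0x2f blk=11 s=3: MISS | VC [27]
  [7] addr=0x13 blk=4 s=0: L1-HIT | VC [27]
  [8] addr=0x2f blk=11 s=3: L1-HIT | VC [27]
  [9] addr=0x2c blk=11 s=3: L1-HIT | VC [27]
  [10] addr=0x11 blk=4 s=0: L1-HIT | VC [27]
  [11] addr=0x72 blk=28 s=0: MISS | VC [27, 4]
  [12] addr=0x12 blk=4 s=0: VC-HIT | VC [27, 28]
  [13] addr=0x21 blk=8 s=0: MISS | VC [27, 28, 4]
  [14] addr=0x10 blk=4 s=0: VC-HIT | VC [27, 28, 8]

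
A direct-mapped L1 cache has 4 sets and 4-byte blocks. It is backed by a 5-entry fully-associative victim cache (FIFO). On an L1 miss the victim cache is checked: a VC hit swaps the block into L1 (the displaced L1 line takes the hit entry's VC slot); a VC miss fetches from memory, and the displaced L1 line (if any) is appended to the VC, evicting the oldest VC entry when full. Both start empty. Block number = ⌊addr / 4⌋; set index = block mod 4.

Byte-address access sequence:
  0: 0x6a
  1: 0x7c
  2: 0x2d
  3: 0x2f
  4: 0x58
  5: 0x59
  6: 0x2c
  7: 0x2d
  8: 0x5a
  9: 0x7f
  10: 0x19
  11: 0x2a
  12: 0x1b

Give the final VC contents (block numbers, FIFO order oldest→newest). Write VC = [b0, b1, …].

VC = [11, 26, 22, 10]

#0 0x6a→b26/s2 MISS; vc=[]
#1 0x7c→b31/s3 MISS; vc=[]
#2 0x2d→b11/s3 MISS; vc=[31]
#3 0x2f→b11/s3 L1-HIT; vc=[31]
#4 0x58→b22/s2 MISS; vc=[31,26]
#5 0x59→b22/s2 L1-HIT; vc=[31,26]
#6 0x2c→b11/s3 L1-HIT; vc=[31,26]
#7 0x2d→b11/s3 L1-HIT; vc=[31,26]
#8 0x5a→b22/s2 L1-HIT; vc=[31,26]
#9 0x7f→b31/s3 VC-HIT; vc=[11,26]
#10 0x19→b6/s2 MISS; vc=[11,26,22]
#11 0x2a→b10/s2 MISS; vc=[11,26,22,6]
#12 0x1b→b6/s2 VC-HIT; vc=[11,26,22,10]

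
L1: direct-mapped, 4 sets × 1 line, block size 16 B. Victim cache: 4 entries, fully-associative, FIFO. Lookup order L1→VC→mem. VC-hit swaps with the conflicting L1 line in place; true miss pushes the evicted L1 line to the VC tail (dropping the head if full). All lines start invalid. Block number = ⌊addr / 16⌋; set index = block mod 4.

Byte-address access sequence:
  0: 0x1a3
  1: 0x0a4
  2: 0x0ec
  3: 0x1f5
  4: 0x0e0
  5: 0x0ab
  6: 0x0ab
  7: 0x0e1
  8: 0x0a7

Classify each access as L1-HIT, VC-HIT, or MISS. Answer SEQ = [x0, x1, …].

0: 0x1a3 (blk 26, set 2) → MISS  vc=[]
1: 0xa4 (blk 10, set 2) → MISS  vc=[26]
2: 0xec (blk 14, set 2) → MISS  vc=[26, 10]
3: 0x1f5 (blk 31, set 3) → MISS  vc=[26, 10]
4: 0xe0 (blk 14, set 2) → L1-HIT  vc=[26, 10]
5: 0xab (blk 10, set 2) → VC-HIT  vc=[26, 14]
6: 0xab (blk 10, set 2) → L1-HIT  vc=[26, 14]
7: 0xe1 (blk 14, set 2) → VC-HIT  vc=[26, 10]
8: 0xa7 (blk 10, set 2) → VC-HIT  vc=[26, 14]

SEQ = [MISS, MISS, MISS, MISS, L1-HIT, VC-HIT, L1-HIT, VC-HIT, VC-HIT]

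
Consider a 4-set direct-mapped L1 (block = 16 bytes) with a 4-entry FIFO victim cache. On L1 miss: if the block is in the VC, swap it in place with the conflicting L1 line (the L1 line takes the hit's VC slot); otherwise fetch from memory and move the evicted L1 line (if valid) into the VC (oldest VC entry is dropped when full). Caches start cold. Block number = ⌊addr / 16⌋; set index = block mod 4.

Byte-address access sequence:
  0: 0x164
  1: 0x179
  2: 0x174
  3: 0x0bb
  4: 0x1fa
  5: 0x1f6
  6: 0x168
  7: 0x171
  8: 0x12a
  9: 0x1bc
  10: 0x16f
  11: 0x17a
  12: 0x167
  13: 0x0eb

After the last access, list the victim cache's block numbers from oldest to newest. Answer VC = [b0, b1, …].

VC = [11, 18, 27, 22]

#0 0x164→b22/s2 MISS; vc=[]
#1 0x179→b23/s3 MISS; vc=[]
#2 0x174→b23/s3 L1-HIT; vc=[]
#3 0xbb→b11/s3 MISS; vc=[23]
#4 0x1fa→b31/s3 MISS; vc=[23,11]
#5 0x1f6→b31/s3 L1-HIT; vc=[23,11]
#6 0x168→b22/s2 L1-HIT; vc=[23,11]
#7 0x171→b23/s3 VC-HIT; vc=[31,11]
#8 0x12a→b18/s2 MISS; vc=[31,11,22]
#9 0x1bc→b27/s3 MISS; vc=[31,11,22,23]
#10 0x16f→b22/s2 VC-HIT; vc=[31,11,18,23]
#11 0x17a→b23/s3 VC-HIT; vc=[31,11,18,27]
#12 0x167→b22/s2 L1-HIT; vc=[31,11,18,27]
#13 0xeb→b14/s2 MISS; vc=[11,18,27,22]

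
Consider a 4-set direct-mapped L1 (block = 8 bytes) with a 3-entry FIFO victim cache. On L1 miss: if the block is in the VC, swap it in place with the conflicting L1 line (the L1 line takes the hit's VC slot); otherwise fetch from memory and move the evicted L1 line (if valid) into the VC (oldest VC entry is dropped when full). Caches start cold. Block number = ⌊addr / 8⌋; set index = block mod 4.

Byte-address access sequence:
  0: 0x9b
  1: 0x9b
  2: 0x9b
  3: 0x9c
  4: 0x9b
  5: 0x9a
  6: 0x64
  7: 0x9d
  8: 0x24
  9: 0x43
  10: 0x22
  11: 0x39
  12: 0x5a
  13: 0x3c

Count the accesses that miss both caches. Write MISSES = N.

MISSES = 6

  [0] addr=0x9b blk=19 s=3: MISS | VC []
  [1] addr=0x9b blk=19 s=3: L1-HIT | VC []
  [2] addr=0x9b blk=19 s=3: L1-HIT | VC []
  [3] addr=0x9c blk=19 s=3: L1-HIT | VC []
  [4] addr=0x9b blk=19 s=3: L1-HIT | VC []
  [5] addr=0x9a blk=19 s=3: L1-HIT | VC []
  [6] addr=0x64 blk=12 s=0: MISS | VC []
  [7] addr=0x9d blk=19 s=3: L1-HIT | VC []
  [8] addr=0x24 blk=4 s=0: MISS | VC [12]
  [9] addr=0x43 blk=8 s=0: MISS | VC [12, 4]
  [10] addr=0x22 blk=4 s=0: VC-HIT | VC [12, 8]
  [11] addr=0x39 blk=7 s=3: MISS | VC [12, 8, 19]
  [12] addr=0x5a blk=11 s=3: MISS | VC [8, 19, 7]
  [13] addr=0x3c blk=7 s=3: VC-HIT | VC [8, 19, 11]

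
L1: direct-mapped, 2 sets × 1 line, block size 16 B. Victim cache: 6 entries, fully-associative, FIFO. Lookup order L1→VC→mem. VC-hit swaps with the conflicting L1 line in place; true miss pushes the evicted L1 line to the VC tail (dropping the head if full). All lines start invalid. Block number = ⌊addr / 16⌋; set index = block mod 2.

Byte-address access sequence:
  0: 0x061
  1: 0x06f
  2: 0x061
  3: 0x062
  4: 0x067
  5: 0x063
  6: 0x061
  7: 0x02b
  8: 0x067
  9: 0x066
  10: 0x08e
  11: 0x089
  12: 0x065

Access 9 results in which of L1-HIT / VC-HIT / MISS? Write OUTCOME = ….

OUTCOME = L1-HIT

0: 0x61 (blk 6, set 0) → MISS  vc=[]
1: 0x6f (blk 6, set 0) → L1-HIT  vc=[]
2: 0x61 (blk 6, set 0) → L1-HIT  vc=[]
3: 0x62 (blk 6, set 0) → L1-HIT  vc=[]
4: 0x67 (blk 6, set 0) → L1-HIT  vc=[]
5: 0x63 (blk 6, set 0) → L1-HIT  vc=[]
6: 0x61 (blk 6, set 0) → L1-HIT  vc=[]
7: 0x2b (blk 2, set 0) → MISS  vc=[6]
8: 0x67 (blk 6, set 0) → VC-HIT  vc=[2]
9: 0x66 (blk 6, set 0) → L1-HIT  vc=[2]
10: 0x8e (blk 8, set 0) → MISS  vc=[2, 6]
11: 0x89 (blk 8, set 0) → L1-HIT  vc=[2, 6]
12: 0x65 (blk 6, set 0) → VC-HIT  vc=[2, 8]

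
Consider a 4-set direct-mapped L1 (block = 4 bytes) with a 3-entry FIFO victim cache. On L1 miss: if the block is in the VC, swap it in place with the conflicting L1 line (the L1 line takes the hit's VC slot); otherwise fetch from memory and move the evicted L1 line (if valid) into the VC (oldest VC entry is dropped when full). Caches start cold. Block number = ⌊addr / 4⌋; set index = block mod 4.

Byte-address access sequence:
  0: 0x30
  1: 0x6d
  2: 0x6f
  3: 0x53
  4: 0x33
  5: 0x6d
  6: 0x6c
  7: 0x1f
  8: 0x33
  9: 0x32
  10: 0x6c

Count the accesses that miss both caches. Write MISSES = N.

MISSES = 4

#0 0x30→b12/s0 MISS; vc=[]
#1 0x6d→b27/s3 MISS; vc=[]
#2 0x6f→b27/s3 L1-HIT; vc=[]
#3 0x53→b20/s0 MISS; vc=[12]
#4 0x33→b12/s0 VC-HIT; vc=[20]
#5 0x6d→b27/s3 L1-HIT; vc=[20]
#6 0x6c→b27/s3 L1-HIT; vc=[20]
#7 0x1f→b7/s3 MISS; vc=[20,27]
#8 0x33→b12/s0 L1-HIT; vc=[20,27]
#9 0x32→b12/s0 L1-HIT; vc=[20,27]
#10 0x6c→b27/s3 VC-HIT; vc=[20,7]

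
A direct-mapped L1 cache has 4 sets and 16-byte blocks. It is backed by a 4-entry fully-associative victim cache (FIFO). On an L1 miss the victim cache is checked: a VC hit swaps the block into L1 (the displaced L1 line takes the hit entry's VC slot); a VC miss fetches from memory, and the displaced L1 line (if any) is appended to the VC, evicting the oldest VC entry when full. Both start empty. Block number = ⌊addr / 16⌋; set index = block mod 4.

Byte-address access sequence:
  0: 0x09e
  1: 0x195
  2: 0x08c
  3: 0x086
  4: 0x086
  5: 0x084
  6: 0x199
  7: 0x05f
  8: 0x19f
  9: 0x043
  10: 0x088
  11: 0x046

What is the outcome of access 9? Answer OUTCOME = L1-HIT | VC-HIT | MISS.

#0 0x9e→b9/s1 MISS; vc=[]
#1 0x195→b25/s1 MISS; vc=[9]
#2 0x8c→b8/s0 MISS; vc=[9]
#3 0x86→b8/s0 L1-HIT; vc=[9]
#4 0x86→b8/s0 L1-HIT; vc=[9]
#5 0x84→b8/s0 L1-HIT; vc=[9]
#6 0x199→b25/s1 L1-HIT; vc=[9]
#7 0x5f→b5/s1 MISS; vc=[9,25]
#8 0x19f→b25/s1 VC-HIT; vc=[9,5]
#9 0x43→b4/s0 MISS; vc=[9,5,8]
#10 0x88→b8/s0 VC-HIT; vc=[9,5,4]
#11 0x46→b4/s0 VC-HIT; vc=[9,5,8]

OUTCOME = MISS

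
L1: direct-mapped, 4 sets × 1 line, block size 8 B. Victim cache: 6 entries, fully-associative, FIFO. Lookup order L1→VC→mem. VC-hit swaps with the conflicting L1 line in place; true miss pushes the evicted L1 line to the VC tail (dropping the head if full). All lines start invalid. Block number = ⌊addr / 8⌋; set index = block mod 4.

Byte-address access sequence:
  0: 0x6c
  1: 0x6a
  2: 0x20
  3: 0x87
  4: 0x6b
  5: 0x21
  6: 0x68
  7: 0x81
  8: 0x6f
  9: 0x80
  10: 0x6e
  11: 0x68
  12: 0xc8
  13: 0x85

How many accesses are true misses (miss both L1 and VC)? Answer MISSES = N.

MISSES = 4

#0 0x6c→b13/s1 MISS; vc=[]
#1 0x6a→b13/s1 L1-HIT; vc=[]
#2 0x20→b4/s0 MISS; vc=[]
#3 0x87→b16/s0 MISS; vc=[4]
#4 0x6b→b13/s1 L1-HIT; vc=[4]
#5 0x21→b4/s0 VC-HIT; vc=[16]
#6 0x68→b13/s1 L1-HIT; vc=[16]
#7 0x81→b16/s0 VC-HIT; vc=[4]
#8 0x6f→b13/s1 L1-HIT; vc=[4]
#9 0x80→b16/s0 L1-HIT; vc=[4]
#10 0x6e→b13/s1 L1-HIT; vc=[4]
#11 0x68→b13/s1 L1-HIT; vc=[4]
#12 0xc8→b25/s1 MISS; vc=[4,13]
#13 0x85→b16/s0 L1-HIT; vc=[4,13]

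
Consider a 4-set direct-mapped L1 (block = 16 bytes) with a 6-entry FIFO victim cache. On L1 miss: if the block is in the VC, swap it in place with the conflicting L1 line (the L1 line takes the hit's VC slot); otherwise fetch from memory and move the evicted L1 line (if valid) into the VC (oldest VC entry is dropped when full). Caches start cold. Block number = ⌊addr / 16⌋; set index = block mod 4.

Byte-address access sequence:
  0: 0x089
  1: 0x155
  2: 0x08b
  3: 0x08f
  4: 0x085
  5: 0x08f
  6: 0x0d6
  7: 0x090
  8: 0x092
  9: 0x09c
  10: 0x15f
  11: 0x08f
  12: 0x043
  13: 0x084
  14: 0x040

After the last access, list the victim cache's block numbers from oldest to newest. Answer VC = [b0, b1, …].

VC = [9, 13, 8]

  [0] addr=0x89 blk=8 s=0: MISS | VC []
  [1] addr=0x155 blk=21 s=1: MISS | VC []
  [2] addr=0x8b blk=8 s=0: L1-HIT | VC []
  [3] addr=0x8f blk=8 s=0: L1-HIT | VC []
  [4] addr=0x85 blk=8 s=0: L1-HIT | VC []
  [5] addr=0x8f blk=8 s=0: L1-HIT | VC []
  [6] addr=0xd6 blk=13 s=1: MISS | VC [21]
  [7] addr=0x90 blk=9 s=1: MISS | VC [21, 13]
  [8] addr=0x92 blk=9 s=1: L1-HIT | VC [21, 13]
  [9] addr=0x9c blk=9 s=1: L1-HIT | VC [21, 13]
  [10] addr=0x15f blk=21 s=1: VC-HIT | VC [9, 13]
  [11] addr=0x8f blk=8 s=0: L1-HIT | VC [9, 13]
  [12] addr=0x43 blk=4 s=0: MISS | VC [9, 13, 8]
  [13] addr=0x84 blk=8 s=0: VC-HIT | VC [9, 13, 4]
  [14] addr=0x40 blk=4 s=0: VC-HIT | VC [9, 13, 8]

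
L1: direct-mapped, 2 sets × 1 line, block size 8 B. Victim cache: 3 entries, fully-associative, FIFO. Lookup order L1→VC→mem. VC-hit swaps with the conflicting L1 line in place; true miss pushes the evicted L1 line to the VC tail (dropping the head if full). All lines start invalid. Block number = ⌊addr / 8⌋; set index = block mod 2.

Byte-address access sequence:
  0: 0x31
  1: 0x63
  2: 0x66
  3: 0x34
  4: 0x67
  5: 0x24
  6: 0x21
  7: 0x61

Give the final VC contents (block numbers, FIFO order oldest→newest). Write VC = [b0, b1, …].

  [0] addr=0x31 blk=6 s=0: MISS | VC []
  [1] addr=0x63 blk=12 s=0: MISS | VC [6]
  [2] addr=0x66 blk=12 s=0: L1-HIT | VC [6]
  [3] addr=0x34 blk=6 s=0: VC-HIT | VC [12]
  [4] addr=0x67 blk=12 s=0: VC-HIT | VC [6]
  [5] addr=0x24 blk=4 s=0: MISS | VC [6, 12]
  [6] addr=0x21 blk=4 s=0: L1-HIT | VC [6, 12]
  [7] addr=0x61 blk=12 s=0: VC-HIT | VC [6, 4]

VC = [6, 4]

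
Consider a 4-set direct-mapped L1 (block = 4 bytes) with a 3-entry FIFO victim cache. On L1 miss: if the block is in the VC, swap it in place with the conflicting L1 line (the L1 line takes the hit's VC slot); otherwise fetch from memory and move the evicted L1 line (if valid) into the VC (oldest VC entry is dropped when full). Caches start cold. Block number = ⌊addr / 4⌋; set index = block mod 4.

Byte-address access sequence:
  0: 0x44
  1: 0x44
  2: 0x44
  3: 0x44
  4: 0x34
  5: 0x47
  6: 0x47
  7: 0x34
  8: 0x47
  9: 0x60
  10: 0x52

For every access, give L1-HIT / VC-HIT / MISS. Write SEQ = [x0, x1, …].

SEQ = [MISS, L1-HIT, L1-HIT, L1-HIT, MISS, VC-HIT, L1-HIT, VC-HIT, VC-HIT, MISS, MISS]

  [0] addr=0x44 blk=17 s=1: MISS | VC []
  [1] addr=0x44 blk=17 s=1: L1-HIT | VC []
  [2] addr=0x44 blk=17 s=1: L1-HIT | VC []
  [3] addr=0x44 blk=17 s=1: L1-HIT | VC []
  [4] addr=0x34 blk=13 s=1: MISS | VC [17]
  [5] addr=0x47 blk=17 s=1: VC-HIT | VC [13]
  [6] addr=0x47 blk=17 s=1: L1-HIT | VC [13]
  [7] addr=0x34 blk=13 s=1: VC-HIT | VC [17]
  [8] addr=0x47 blk=17 s=1: VC-HIT | VC [13]
  [9] addr=0x60 blk=24 s=0: MISS | VC [13]
  [10] addr=0x52 blk=20 s=0: MISS | VC [13, 24]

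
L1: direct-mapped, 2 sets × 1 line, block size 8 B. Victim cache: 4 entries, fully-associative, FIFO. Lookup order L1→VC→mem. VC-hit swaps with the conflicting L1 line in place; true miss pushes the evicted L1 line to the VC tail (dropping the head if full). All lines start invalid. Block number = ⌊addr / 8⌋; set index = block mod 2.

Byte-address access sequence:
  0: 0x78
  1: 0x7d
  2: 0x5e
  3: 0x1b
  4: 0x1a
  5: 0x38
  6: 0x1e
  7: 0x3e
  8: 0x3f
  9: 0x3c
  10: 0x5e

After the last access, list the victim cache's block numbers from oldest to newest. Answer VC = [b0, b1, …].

#0 0x78→b15/s1 MISS; vc=[]
#1 0x7d→b15/s1 L1-HIT; vc=[]
#2 0x5e→b11/s1 MISS; vc=[15]
#3 0x1b→b3/s1 MISS; vc=[15,11]
#4 0x1a→b3/s1 L1-HIT; vc=[15,11]
#5 0x38→b7/s1 MISS; vc=[15,11,3]
#6 0x1e→b3/s1 VC-HIT; vc=[15,11,7]
#7 0x3e→b7/s1 VC-HIT; vc=[15,11,3]
#8 0x3f→b7/s1 L1-HIT; vc=[15,11,3]
#9 0x3c→b7/s1 L1-HIT; vc=[15,11,3]
#10 0x5e→b11/s1 VC-HIT; vc=[15,7,3]

VC = [15, 7, 3]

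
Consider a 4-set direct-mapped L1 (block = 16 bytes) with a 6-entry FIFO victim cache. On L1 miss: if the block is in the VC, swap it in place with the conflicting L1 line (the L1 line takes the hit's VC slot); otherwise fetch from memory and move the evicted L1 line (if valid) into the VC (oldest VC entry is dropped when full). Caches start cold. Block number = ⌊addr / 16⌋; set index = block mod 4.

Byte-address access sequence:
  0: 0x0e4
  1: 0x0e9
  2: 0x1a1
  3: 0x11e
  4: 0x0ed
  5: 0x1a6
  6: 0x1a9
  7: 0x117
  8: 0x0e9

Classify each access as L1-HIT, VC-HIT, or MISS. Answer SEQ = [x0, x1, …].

SEQ = [MISS, L1-HIT, MISS, MISS, VC-HIT, VC-HIT, L1-HIT, L1-HIT, VC-HIT]

#0 0xe4→b14/s2 MISS; vc=[]
#1 0xe9→b14/s2 L1-HIT; vc=[]
#2 0x1a1→b26/s2 MISS; vc=[14]
#3 0x11e→b17/s1 MISS; vc=[14]
#4 0xed→b14/s2 VC-HIT; vc=[26]
#5 0x1a6→b26/s2 VC-HIT; vc=[14]
#6 0x1a9→b26/s2 L1-HIT; vc=[14]
#7 0x117→b17/s1 L1-HIT; vc=[14]
#8 0xe9→b14/s2 VC-HIT; vc=[26]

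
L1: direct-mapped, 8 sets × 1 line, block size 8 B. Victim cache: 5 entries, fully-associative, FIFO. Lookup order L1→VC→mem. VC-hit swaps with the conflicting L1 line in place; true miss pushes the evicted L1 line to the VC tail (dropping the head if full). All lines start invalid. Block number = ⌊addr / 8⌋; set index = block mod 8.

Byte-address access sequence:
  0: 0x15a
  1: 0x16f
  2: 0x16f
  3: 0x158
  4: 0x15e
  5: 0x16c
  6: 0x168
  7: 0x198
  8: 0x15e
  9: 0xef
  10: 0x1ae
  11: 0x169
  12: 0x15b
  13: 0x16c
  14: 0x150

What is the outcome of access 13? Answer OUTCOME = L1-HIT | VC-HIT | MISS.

0: 0x15a (blk 43, set 3) → MISS  vc=[]
1: 0x16f (blk 45, set 5) → MISS  vc=[]
2: 0x16f (blk 45, set 5) → L1-HIT  vc=[]
3: 0x158 (blk 43, set 3) → L1-HIT  vc=[]
4: 0x15e (blk 43, set 3) → L1-HIT  vc=[]
5: 0x16c (blk 45, set 5) → L1-HIT  vc=[]
6: 0x168 (blk 45, set 5) → L1-HIT  vc=[]
7: 0x198 (blk 51, set 3) → MISS  vc=[43]
8: 0x15e (blk 43, set 3) → VC-HIT  vc=[51]
9: 0xef (blk 29, set 5) → MISS  vc=[51, 45]
10: 0x1ae (blk 53, set 5) → MISS  vc=[51, 45, 29]
11: 0x169 (blk 45, set 5) → VC-HIT  vc=[51, 53, 29]
12: 0x15b (blk 43, set 3) → L1-HIT  vc=[51, 53, 29]
13: 0x16c (blk 45, set 5) → L1-HIT  vc=[51, 53, 29]
14: 0x150 (blk 42, set 2) → MISS  vc=[51, 53, 29]

OUTCOME = L1-HIT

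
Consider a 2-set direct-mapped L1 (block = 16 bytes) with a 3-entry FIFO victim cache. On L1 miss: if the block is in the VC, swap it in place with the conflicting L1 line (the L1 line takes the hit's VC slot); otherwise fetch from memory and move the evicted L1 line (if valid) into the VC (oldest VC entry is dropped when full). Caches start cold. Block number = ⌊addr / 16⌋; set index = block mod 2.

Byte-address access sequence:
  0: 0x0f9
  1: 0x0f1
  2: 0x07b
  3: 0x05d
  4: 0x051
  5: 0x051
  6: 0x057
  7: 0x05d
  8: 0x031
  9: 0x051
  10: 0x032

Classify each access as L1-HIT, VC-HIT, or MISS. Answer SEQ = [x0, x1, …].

SEQ = [MISS, L1-HIT, MISS, MISS, L1-HIT, L1-HIT, L1-HIT, L1-HIT, MISS, VC-HIT, VC-HIT]

  [0] addr=0xf9 blk=15 s=1: MISS | VC []
  [1] addr=0xf1 blk=15 s=1: L1-HIT | VC []
  [2] addr=0x7b blk=7 s=1: MISS | VC [15]
  [3] addr=0x5d blk=5 s=1: MISS | VC [15, 7]
  [4] addr=0x51 blk=5 s=1: L1-HIT | VC [15, 7]
  [5] addr=0x51 blk=5 s=1: L1-HIT | VC [15, 7]
  [6] addr=0x57 blk=5 s=1: L1-HIT | VC [15, 7]
  [7] addr=0x5d blk=5 s=1: L1-HIT | VC [15, 7]
  [8] addr=0x31 blk=3 s=1: MISS | VC [15, 7, 5]
  [9] addr=0x51 blk=5 s=1: VC-HIT | VC [15, 7, 3]
  [10] addr=0x32 blk=3 s=1: VC-HIT | VC [15, 7, 5]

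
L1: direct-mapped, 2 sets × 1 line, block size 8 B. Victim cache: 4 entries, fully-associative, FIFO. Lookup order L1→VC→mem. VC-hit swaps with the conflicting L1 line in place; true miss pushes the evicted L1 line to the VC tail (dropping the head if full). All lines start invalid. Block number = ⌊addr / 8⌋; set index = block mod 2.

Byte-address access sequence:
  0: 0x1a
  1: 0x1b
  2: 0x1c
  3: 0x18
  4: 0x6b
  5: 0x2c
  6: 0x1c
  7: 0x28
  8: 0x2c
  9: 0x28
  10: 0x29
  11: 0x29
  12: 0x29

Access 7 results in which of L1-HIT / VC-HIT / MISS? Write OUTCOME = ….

OUTCOME = VC-HIT

#0 0x1a→b3/s1 MISS; vc=[]
#1 0x1b→b3/s1 L1-HIT; vc=[]
#2 0x1c→b3/s1 L1-HIT; vc=[]
#3 0x18→b3/s1 L1-HIT; vc=[]
#4 0x6b→b13/s1 MISS; vc=[3]
#5 0x2c→b5/s1 MISS; vc=[3,13]
#6 0x1c→b3/s1 VC-HIT; vc=[5,13]
#7 0x28→b5/s1 VC-HIT; vc=[3,13]
#8 0x2c→b5/s1 L1-HIT; vc=[3,13]
#9 0x28→b5/s1 L1-HIT; vc=[3,13]
#10 0x29→b5/s1 L1-HIT; vc=[3,13]
#11 0x29→b5/s1 L1-HIT; vc=[3,13]
#12 0x29→b5/s1 L1-HIT; vc=[3,13]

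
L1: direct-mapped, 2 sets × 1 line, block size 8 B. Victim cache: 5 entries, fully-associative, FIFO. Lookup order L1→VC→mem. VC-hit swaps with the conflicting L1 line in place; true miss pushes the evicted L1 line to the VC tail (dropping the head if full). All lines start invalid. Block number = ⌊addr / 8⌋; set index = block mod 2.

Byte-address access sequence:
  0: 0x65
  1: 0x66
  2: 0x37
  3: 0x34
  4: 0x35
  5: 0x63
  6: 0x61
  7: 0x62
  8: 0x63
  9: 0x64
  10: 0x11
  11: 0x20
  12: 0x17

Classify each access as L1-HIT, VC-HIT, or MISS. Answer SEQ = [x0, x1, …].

SEQ = [MISS, L1-HIT, MISS, L1-HIT, L1-HIT, VC-HIT, L1-HIT, L1-HIT, L1-HIT, L1-HIT, MISS, MISS, VC-HIT]

0: 0x65 (blk 12, set 0) → MISS  vc=[]
1: 0x66 (blk 12, set 0) → L1-HIT  vc=[]
2: 0x37 (blk 6, set 0) → MISS  vc=[12]
3: 0x34 (blk 6, set 0) → L1-HIT  vc=[12]
4: 0x35 (blk 6, set 0) → L1-HIT  vc=[12]
5: 0x63 (blk 12, set 0) → VC-HIT  vc=[6]
6: 0x61 (blk 12, set 0) → L1-HIT  vc=[6]
7: 0x62 (blk 12, set 0) → L1-HIT  vc=[6]
8: 0x63 (blk 12, set 0) → L1-HIT  vc=[6]
9: 0x64 (blk 12, set 0) → L1-HIT  vc=[6]
10: 0x11 (blk 2, set 0) → MISS  vc=[6, 12]
11: 0x20 (blk 4, set 0) → MISS  vc=[6, 12, 2]
12: 0x17 (blk 2, set 0) → VC-HIT  vc=[6, 12, 4]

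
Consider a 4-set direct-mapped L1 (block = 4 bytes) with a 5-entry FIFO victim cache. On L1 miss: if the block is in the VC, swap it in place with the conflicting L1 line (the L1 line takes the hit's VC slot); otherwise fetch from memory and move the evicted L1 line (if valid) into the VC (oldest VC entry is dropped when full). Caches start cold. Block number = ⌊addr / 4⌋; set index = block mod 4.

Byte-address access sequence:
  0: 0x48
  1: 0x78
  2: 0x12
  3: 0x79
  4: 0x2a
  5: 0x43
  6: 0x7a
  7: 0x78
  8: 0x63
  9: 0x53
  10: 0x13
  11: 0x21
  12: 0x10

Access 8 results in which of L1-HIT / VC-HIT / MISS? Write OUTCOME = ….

OUTCOME = MISS

  [0] addr=0x48 blk=18 s=2: MISS | VC []
  [1] addr=0x78 blk=30 s=2: MISS | VC [18]
  [2] addr=0x12 blk=4 s=0: MISS | VC [18]
  [3] addr=0x79 blk=30 s=2: L1-HIT | VC [18]
  [4] addr=0x2a blk=10 s=2: MISS | VC [18, 30]
  [5] addr=0x43 blk=16 s=0: MISS | VC [18, 30, 4]
  [6] addr=0x7a blk=30 s=2: VC-HIT | VC [18, 10, 4]
  [7] addr=0x78 blk=30 s=2: L1-HIT | VC [18, 10, 4]
  [8] addr=0x63 blk=24 s=0: MISS | VC [18, 10, 4, 16]
  [9] addr=0x53 blk=20 s=0: MISS | VC [18, 10, 4, 16, 24]
  [10] addr=0x13 blk=4 s=0: VC-HIT | VC [18, 10, 20, 16, 24]
  [11] addr=0x21 blk=8 s=0: MISS | VC [10, 20, 16, 24, 4]
  [12] addr=0x10 blk=4 s=0: VC-HIT | VC [10, 20, 16, 24, 8]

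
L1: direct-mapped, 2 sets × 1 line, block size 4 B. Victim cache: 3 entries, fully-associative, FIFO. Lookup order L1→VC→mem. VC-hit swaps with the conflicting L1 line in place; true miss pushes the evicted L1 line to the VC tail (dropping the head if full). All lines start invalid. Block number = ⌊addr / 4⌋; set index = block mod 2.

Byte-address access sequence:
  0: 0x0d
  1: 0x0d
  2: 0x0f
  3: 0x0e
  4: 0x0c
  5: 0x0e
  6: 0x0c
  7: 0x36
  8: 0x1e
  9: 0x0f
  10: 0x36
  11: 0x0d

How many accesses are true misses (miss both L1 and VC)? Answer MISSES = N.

MISSES = 3

0: 0xd (blk 3, set 1) → MISS  vc=[]
1: 0xd (blk 3, set 1) → L1-HIT  vc=[]
2: 0xf (blk 3, set 1) → L1-HIT  vc=[]
3: 0xe (blk 3, set 1) → L1-HIT  vc=[]
4: 0xc (blk 3, set 1) → L1-HIT  vc=[]
5: 0xe (blk 3, set 1) → L1-HIT  vc=[]
6: 0xc (blk 3, set 1) → L1-HIT  vc=[]
7: 0x36 (blk 13, set 1) → MISS  vc=[3]
8: 0x1e (blk 7, set 1) → MISS  vc=[3, 13]
9: 0xf (blk 3, set 1) → VC-HIT  vc=[7, 13]
10: 0x36 (blk 13, set 1) → VC-HIT  vc=[7, 3]
11: 0xd (blk 3, set 1) → VC-HIT  vc=[7, 13]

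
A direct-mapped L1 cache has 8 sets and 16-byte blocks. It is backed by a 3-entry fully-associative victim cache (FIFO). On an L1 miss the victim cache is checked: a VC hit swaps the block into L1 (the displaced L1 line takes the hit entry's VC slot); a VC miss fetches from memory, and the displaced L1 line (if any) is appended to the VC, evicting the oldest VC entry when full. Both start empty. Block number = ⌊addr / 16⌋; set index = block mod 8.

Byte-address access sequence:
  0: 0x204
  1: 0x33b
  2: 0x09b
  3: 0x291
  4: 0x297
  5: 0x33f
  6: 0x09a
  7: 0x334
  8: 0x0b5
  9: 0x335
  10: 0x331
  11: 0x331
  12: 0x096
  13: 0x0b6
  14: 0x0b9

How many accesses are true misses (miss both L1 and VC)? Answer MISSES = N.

MISSES = 5

  [0] addr=0x204 blk=32 s=0: MISS | VC []
  [1] addr=0x33b blk=51 s=3: MISS | VC []
  [2] addr=0x9b blk=9 s=1: MISS | VC []
  [3] addr=0x291 blk=41 s=1: MISS | VC [9]
  [4] addr=0x297 blk=41 s=1: L1-HIT | VC [9]
  [5] addr=0x33f blk=51 s=3: L1-HIT | VC [9]
  [6] addr=0x9a blk=9 s=1: VC-HIT | VC [41]
  [7] addr=0x334 blk=51 s=3: L1-HIT | VC [41]
  [8] addr=0xb5 blk=11 s=3: MISS | VC [41, 51]
  [9] addr=0x335 blk=51 s=3: VC-HIT | VC [41, 11]
  [10] addr=0x331 blk=51 s=3: L1-HIT | VC [41, 11]
  [11] addr=0x331 blk=51 s=3: L1-HIT | VC [41, 11]
  [12] addr=0x96 blk=9 s=1: L1-HIT | VC [41, 11]
  [13] addr=0xb6 blk=11 s=3: VC-HIT | VC [41, 51]
  [14] addr=0xb9 blk=11 s=3: L1-HIT | VC [41, 51]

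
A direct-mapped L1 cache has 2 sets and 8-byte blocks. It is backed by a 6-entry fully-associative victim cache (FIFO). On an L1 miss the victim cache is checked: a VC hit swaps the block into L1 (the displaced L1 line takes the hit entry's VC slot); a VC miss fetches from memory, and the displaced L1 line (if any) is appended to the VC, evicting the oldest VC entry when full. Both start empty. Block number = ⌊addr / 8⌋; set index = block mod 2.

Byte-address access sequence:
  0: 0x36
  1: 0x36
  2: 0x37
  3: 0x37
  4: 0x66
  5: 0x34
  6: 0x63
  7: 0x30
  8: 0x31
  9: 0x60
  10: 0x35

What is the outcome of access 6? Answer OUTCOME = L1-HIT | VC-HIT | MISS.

OUTCOME = VC-HIT

  [0] addr=0x36 blk=6 s=0: MISS | VC []
  [1] addr=0x36 blk=6 s=0: L1-HIT | VC []
  [2] addr=0x37 blk=6 s=0: L1-HIT | VC []
  [3] addr=0x37 blk=6 s=0: L1-HIT | VC []
  [4] addr=0x66 blk=12 s=0: MISS | VC [6]
  [5] addr=0x34 blk=6 s=0: VC-HIT | VC [12]
  [6] addr=0x63 blk=12 s=0: VC-HIT | VC [6]
  [7] addr=0x30 blk=6 s=0: VC-HIT | VC [12]
  [8] addr=0x31 blk=6 s=0: L1-HIT | VC [12]
  [9] addr=0x60 blk=12 s=0: VC-HIT | VC [6]
  [10] addr=0x35 blk=6 s=0: VC-HIT | VC [12]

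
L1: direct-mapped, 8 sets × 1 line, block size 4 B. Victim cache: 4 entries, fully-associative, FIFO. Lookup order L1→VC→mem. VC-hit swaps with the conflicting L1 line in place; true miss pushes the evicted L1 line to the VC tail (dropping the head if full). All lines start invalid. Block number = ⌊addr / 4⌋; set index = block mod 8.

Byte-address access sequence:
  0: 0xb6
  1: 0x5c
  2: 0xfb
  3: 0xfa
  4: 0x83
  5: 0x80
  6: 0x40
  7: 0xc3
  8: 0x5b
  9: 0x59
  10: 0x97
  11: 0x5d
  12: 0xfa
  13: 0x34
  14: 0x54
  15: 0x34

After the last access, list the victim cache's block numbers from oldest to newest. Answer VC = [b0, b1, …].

  [0] addr=0xb6 blk=45 s=5: MISS | VC []
  [1] addr=0x5c blk=23 s=7: MISS | VC []
  [2] addr=0xfb blk=62 s=6: MISS | VC []
  [3] addr=0xfa blk=62 s=6: L1-HIT | VC []
  [4] addr=0x83 blk=32 s=0: MISS | VC []
  [5] addr=0x80 blk=32 s=0: L1-HIT | VC []
  [6] addr=0x40 blk=16 s=0: MISS | VC [32]
  [7] addr=0xc3 blk=48 s=0: MISS | VC [32, 16]
  [8] addr=0x5b blk=22 s=6: MISS | VC [32, 16, 62]
  [9] addr=0x59 blk=22 s=6: L1-HIT | VC [32, 16, 62]
  [10] addr=0x97 blk=37 s=5: MISS | VC [32, 16, 62, 45]
  [11] addr=0x5d blk=23 s=7: L1-HIT | VC [32, 16, 62, 45]
  [12] addr=0xfa blk=62 s=6: VC-HIT | VC [32, 16, 22, 45]
  [13] addr=0x34 blk=13 s=5: MISS | VC [16, 22, 45, 37]
  [14] addr=0x54 blk=21 s=5: MISS | VC [22, 45, 37, 13]
  [15] addr=0x34 blk=13 s=5: VC-HIT | VC [22, 45, 37, 21]

VC = [22, 45, 37, 21]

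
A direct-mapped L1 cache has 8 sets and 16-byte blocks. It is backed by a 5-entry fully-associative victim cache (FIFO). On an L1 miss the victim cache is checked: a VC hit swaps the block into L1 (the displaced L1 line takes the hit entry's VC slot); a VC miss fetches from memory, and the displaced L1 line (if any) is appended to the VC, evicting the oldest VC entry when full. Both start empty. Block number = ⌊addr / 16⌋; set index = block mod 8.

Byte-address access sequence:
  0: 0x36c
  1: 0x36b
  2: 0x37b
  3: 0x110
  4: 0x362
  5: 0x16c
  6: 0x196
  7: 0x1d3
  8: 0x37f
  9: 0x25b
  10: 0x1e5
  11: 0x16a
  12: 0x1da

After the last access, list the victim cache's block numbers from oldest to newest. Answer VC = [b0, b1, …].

VC = [54, 17, 37, 30]

0: 0x36c (blk 54, set 6) → MISS  vc=[]
1: 0x36b (blk 54, set 6) → L1-HIT  vc=[]
2: 0x37b (blk 55, set 7) → MISS  vc=[]
3: 0x110 (blk 17, set 1) → MISS  vc=[]
4: 0x362 (blk 54, set 6) → L1-HIT  vc=[]
5: 0x16c (blk 22, set 6) → MISS  vc=[54]
6: 0x196 (blk 25, set 1) → MISS  vc=[54, 17]
7: 0x1d3 (blk 29, set 5) → MISS  vc=[54, 17]
8: 0x37f (blk 55, set 7) → L1-HIT  vc=[54, 17]
9: 0x25b (blk 37, set 5) → MISS  vc=[54, 17, 29]
10: 0x1e5 (blk 30, set 6) → MISS  vc=[54, 17, 29, 22]
11: 0x16a (blk 22, set 6) → VC-HIT  vc=[54, 17, 29, 30]
12: 0x1da (blk 29, set 5) → VC-HIT  vc=[54, 17, 37, 30]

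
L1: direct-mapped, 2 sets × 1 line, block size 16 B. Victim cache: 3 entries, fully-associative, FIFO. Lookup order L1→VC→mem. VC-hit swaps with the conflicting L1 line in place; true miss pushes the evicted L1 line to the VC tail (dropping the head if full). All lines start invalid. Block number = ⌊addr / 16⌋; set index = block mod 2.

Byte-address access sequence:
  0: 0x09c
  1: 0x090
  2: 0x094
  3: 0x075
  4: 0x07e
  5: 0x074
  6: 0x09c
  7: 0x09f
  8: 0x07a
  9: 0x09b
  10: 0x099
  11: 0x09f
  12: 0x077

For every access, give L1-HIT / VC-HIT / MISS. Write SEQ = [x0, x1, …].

SEQ = [MISS, L1-HIT, L1-HIT, MISS, L1-HIT, L1-HIT, VC-HIT, L1-HIT, VC-HIT, VC-HIT, L1-HIT, L1-HIT, VC-HIT]

  [0] addr=0x9c blk=9 s=1: MISS | VC []
  [1] addr=0x90 blk=9 s=1: L1-HIT | VC []
  [2] addr=0x94 blk=9 s=1: L1-HIT | VC []
  [3] addr=0x75 blk=7 s=1: MISS | VC [9]
  [4] addr=0x7e blk=7 s=1: L1-HIT | VC [9]
  [5] addr=0x74 blk=7 s=1: L1-HIT | VC [9]
  [6] addr=0x9c blk=9 s=1: VC-HIT | VC [7]
  [7] addr=0x9f blk=9 s=1: L1-HIT | VC [7]
  [8] addr=0x7a blk=7 s=1: VC-HIT | VC [9]
  [9] addr=0x9b blk=9 s=1: VC-HIT | VC [7]
  [10] addr=0x99 blk=9 s=1: L1-HIT | VC [7]
  [11] addr=0x9f blk=9 s=1: L1-HIT | VC [7]
  [12] addr=0x77 blk=7 s=1: VC-HIT | VC [9]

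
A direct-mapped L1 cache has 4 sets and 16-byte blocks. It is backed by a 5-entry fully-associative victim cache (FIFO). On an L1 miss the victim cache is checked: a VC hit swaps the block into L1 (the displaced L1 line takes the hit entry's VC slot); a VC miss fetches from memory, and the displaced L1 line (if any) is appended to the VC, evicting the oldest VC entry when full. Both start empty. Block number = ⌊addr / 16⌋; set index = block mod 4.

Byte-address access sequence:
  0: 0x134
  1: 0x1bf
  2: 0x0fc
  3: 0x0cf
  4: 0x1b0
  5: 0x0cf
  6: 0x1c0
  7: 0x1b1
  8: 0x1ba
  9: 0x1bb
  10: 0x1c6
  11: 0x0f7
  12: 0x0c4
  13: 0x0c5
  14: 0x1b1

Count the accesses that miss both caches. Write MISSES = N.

#0 0x134→b19/s3 MISS; vc=[]
#1 0x1bf→b27/s3 MISS; vc=[19]
#2 0xfc→b15/s3 MISS; vc=[19,27]
#3 0xcf→b12/s0 MISS; vc=[19,27]
#4 0x1b0→b27/s3 VC-HIT; vc=[19,15]
#5 0xcf→b12/s0 L1-HIT; vc=[19,15]
#6 0x1c0→b28/s0 MISS; vc=[19,15,12]
#7 0x1b1→b27/s3 L1-HIT; vc=[19,15,12]
#8 0x1ba→b27/s3 L1-HIT; vc=[19,15,12]
#9 0x1bb→b27/s3 L1-HIT; vc=[19,15,12]
#10 0x1c6→b28/s0 L1-HIT; vc=[19,15,12]
#11 0xf7→b15/s3 VC-HIT; vc=[19,27,12]
#12 0xc4→b12/s0 VC-HIT; vc=[19,27,28]
#13 0xc5→b12/s0 L1-HIT; vc=[19,27,28]
#14 0x1b1→b27/s3 VC-HIT; vc=[19,15,28]

MISSES = 5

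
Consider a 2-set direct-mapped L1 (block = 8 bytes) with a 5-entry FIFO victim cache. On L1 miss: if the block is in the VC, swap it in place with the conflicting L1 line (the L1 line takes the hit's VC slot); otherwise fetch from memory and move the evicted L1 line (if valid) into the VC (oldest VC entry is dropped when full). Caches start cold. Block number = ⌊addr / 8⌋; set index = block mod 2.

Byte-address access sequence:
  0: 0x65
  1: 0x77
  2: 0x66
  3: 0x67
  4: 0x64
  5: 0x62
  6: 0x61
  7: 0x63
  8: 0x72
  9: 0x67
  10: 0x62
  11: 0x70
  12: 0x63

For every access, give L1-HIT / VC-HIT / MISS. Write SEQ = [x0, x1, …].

SEQ = [MISS, MISS, VC-HIT, L1-HIT, L1-HIT, L1-HIT, L1-HIT, L1-HIT, VC-HIT, VC-HIT, L1-HIT, VC-HIT, VC-HIT]

0: 0x65 (blk 12, set 0) → MISS  vc=[]
1: 0x77 (blk 14, set 0) → MISS  vc=[12]
2: 0x66 (blk 12, set 0) → VC-HIT  vc=[14]
3: 0x67 (blk 12, set 0) → L1-HIT  vc=[14]
4: 0x64 (blk 12, set 0) → L1-HIT  vc=[14]
5: 0x62 (blk 12, set 0) → L1-HIT  vc=[14]
6: 0x61 (blk 12, set 0) → L1-HIT  vc=[14]
7: 0x63 (blk 12, set 0) → L1-HIT  vc=[14]
8: 0x72 (blk 14, set 0) → VC-HIT  vc=[12]
9: 0x67 (blk 12, set 0) → VC-HIT  vc=[14]
10: 0x62 (blk 12, set 0) → L1-HIT  vc=[14]
11: 0x70 (blk 14, set 0) → VC-HIT  vc=[12]
12: 0x63 (blk 12, set 0) → VC-HIT  vc=[14]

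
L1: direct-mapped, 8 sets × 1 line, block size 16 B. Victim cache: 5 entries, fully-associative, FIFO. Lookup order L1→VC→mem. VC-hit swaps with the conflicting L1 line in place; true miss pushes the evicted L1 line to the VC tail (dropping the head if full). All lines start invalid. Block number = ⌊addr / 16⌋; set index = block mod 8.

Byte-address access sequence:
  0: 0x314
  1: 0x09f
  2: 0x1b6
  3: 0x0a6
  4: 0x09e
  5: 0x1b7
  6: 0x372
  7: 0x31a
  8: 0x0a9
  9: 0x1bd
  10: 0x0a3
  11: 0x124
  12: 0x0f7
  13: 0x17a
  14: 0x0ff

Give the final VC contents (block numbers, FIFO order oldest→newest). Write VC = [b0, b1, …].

0: 0x314 (blk 49, set 1) → MISS  vc=[]
1: 0x9f (blk 9, set 1) → MISS  vc=[49]
2: 0x1b6 (blk 27, set 3) → MISS  vc=[49]
3: 0xa6 (blk 10, set 2) → MISS  vc=[49]
4: 0x9e (blk 9, set 1) → L1-HIT  vc=[49]
5: 0x1b7 (blk 27, set 3) → L1-HIT  vc=[49]
6: 0x372 (blk 55, set 7) → MISS  vc=[49]
7: 0x31a (blk 49, set 1) → VC-HIT  vc=[9]
8: 0xa9 (blk 10, set 2) → L1-HIT  vc=[9]
9: 0x1bd (blk 27, set 3) → L1-HIT  vc=[9]
10: 0xa3 (blk 10, set 2) → L1-HIT  vc=[9]
11: 0x124 (blk 18, set 2) → MISS  vc=[9, 10]
12: 0xf7 (blk 15, set 7) → MISS  vc=[9, 10, 55]
13: 0x17a (blk 23, set 7) → MISS  vc=[9, 10, 55, 15]
14: 0xff (blk 15, set 7) → VC-HIT  vc=[9, 10, 55, 23]

VC = [9, 10, 55, 23]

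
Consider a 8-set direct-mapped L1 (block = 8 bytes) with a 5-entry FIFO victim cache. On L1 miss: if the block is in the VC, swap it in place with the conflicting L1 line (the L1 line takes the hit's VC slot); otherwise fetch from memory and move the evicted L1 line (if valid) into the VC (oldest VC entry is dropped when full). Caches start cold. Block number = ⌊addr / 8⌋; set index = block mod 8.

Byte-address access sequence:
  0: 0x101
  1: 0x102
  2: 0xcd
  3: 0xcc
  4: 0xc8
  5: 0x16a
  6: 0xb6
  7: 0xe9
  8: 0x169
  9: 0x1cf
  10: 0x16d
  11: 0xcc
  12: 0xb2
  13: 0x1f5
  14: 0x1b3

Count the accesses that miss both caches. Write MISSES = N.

MISSES = 8

  [0] addr=0x101 blk=32 s=0: MISS | VC []
  [1] addr=0x102 blk=32 s=0: L1-HIT | VC []
  [2] addr=0xcd blk=25 s=1: MISS | VC []
  [3] addr=0xcc blk=25 s=1: L1-HIT | VC []
  [4] addr=0xc8 blk=25 s=1: L1-HIT | VC []
  [5] addr=0x16a blk=45 s=5: MISS | VC []
  [6] addr=0xb6 blk=22 s=6: MISS | VC []
  [7] addr=0xe9 blk=29 s=5: MISS | VC [45]
  [8] addr=0x169 blk=45 s=5: VC-HIT | VC [29]
  [9] addr=0x1cf blk=57 s=1: MISS | VC [29, 25]
  [10] addr=0x16d blk=45 s=5: L1-HIT | VC [29, 25]
  [11] addr=0xcc blk=25 s=1: VC-HIT | VC [29, 57]
  [12] addr=0xb2 blk=22 s=6: L1-HIT | VC [29, 57]
  [13] addr=0x1f5 blk=62 s=6: MISS | VC [29, 57, 22]
  [14] addr=0x1b3 blk=54 s=6: MISS | VC [29, 57, 22, 62]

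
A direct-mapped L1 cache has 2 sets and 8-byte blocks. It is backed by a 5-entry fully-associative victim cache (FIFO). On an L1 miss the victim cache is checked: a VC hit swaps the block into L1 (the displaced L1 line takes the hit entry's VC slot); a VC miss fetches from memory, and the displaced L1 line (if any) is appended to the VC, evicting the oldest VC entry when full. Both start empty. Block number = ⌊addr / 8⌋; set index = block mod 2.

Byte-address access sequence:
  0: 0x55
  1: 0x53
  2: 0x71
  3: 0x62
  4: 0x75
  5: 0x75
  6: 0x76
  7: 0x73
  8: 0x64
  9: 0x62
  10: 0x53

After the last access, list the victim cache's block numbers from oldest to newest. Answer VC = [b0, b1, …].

VC = [12, 14]

#0 0x55→b10/s0 MISS; vc=[]
#1 0x53→b10/s0 L1-HIT; vc=[]
#2 0x71→b14/s0 MISS; vc=[10]
#3 0x62→b12/s0 MISS; vc=[10,14]
#4 0x75→b14/s0 VC-HIT; vc=[10,12]
#5 0x75→b14/s0 L1-HIT; vc=[10,12]
#6 0x76→b14/s0 L1-HIT; vc=[10,12]
#7 0x73→b14/s0 L1-HIT; vc=[10,12]
#8 0x64→b12/s0 VC-HIT; vc=[10,14]
#9 0x62→b12/s0 L1-HIT; vc=[10,14]
#10 0x53→b10/s0 VC-HIT; vc=[12,14]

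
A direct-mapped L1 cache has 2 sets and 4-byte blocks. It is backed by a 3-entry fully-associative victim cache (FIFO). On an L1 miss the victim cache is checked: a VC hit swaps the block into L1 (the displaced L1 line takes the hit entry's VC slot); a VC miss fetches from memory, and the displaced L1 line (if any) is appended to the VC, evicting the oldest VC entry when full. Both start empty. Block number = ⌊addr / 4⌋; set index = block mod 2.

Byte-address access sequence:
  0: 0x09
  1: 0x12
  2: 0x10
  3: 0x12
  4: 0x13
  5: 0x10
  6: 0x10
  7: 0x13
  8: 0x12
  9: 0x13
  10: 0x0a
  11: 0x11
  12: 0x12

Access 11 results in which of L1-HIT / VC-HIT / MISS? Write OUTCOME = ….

  [0] addr=0x9 blk=2 s=0: MISS | VC []
  [1] addr=0x12 blk=4 s=0: MISS | VC [2]
  [2] addr=0x10 blk=4 s=0: L1-HIT | VC [2]
  [3] addr=0x12 blk=4 s=0: L1-HIT | VC [2]
  [4] addr=0x13 blk=4 s=0: L1-HIT | VC [2]
  [5] addr=0x10 blk=4 s=0: L1-HIT | VC [2]
  [6] addr=0x10 blk=4 s=0: L1-HIT | VC [2]
  [7] addr=0x13 blk=4 s=0: L1-HIT | VC [2]
  [8] addr=0x12 blk=4 s=0: L1-HIT | VC [2]
  [9] addr=0x13 blk=4 s=0: L1-HIT | VC [2]
  [10] addr=0xa blk=2 s=0: VC-HIT | VC [4]
  [11] addr=0x11 blk=4 s=0: VC-HIT | VC [2]
  [12] addr=0x12 blk=4 s=0: L1-HIT | VC [2]

OUTCOME = VC-HIT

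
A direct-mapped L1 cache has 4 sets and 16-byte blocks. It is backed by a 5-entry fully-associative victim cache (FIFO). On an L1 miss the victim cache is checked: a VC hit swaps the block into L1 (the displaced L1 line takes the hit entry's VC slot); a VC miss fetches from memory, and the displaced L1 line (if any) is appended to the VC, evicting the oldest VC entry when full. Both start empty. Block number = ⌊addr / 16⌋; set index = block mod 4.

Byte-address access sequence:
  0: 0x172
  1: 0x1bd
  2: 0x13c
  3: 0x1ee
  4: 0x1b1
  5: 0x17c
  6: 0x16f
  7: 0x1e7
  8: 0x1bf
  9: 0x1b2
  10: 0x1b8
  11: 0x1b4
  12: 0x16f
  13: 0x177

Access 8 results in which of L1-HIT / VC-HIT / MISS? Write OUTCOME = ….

  [0] addr=0x172 blk=23 s=3: MISS | VC []
  [1] addr=0x1bd blk=27 s=3: MISS | VC [23]
  [2] addr=0x13c blk=19 s=3: MISS | VC [23, 27]
  [3] addr=0x1ee blk=30 s=2: MISS | VC [23, 27]
  [4] addr=0x1b1 blk=27 s=3: VC-HIT | VC [23, 19]
  [5] addr=0x17c blk=23 s=3: VC-HIT | VC [27, 19]
  [6] addr=0x16f blk=22 s=2: MISS | VC [27, 19, 30]
  [7] addr=0x1e7 blk=30 s=2: VC-HIT | VC [27, 19, 22]
  [8] addr=0x1bf blk=27 s=3: VC-HIT | VC [23, 19, 22]
  [9] addr=0x1b2 blk=27 s=3: L1-HIT | VC [23, 19, 22]
  [10] addr=0x1b8 blk=27 s=3: L1-HIT | VC [23, 19, 22]
  [11] addr=0x1b4 blk=27 s=3: L1-HIT | VC [23, 19, 22]
  [12] addr=0x16f blk=22 s=2: VC-HIT | VC [23, 19, 30]
  [13] addr=0x177 blk=23 s=3: VC-HIT | VC [27, 19, 30]

OUTCOME = VC-HIT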